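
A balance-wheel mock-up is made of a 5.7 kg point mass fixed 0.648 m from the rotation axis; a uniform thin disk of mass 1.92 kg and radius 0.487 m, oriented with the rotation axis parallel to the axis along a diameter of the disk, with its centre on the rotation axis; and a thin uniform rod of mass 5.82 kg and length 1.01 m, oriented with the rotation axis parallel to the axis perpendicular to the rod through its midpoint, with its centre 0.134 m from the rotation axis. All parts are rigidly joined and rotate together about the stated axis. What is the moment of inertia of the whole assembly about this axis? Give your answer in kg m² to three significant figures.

Point mass: I_cm = 0; centre at d = 0.648 m, so I = I_cm + Md² gives I = 0 + (5.7)(0.648)² = 2.3935 kg m².
Thin disk: I_cm = (1/4)MR² = (1/4)(1.92)(0.487)² = 0.11384 kg m²; axis through the centre, so I = 0.11384 kg m².
Thin rod: I_cm = (1/12)ML² = (1/12)(5.82)(1.01)² = 0.49475 kg m²; centre at d = 0.134 m, so I = I_cm + Md² gives I = 0.49475 + (5.82)(0.134)² = 0.59925 kg m².
Total I = 2.3935 + 0.11384 + 0.59925 = 3.1065 kg m².

3.11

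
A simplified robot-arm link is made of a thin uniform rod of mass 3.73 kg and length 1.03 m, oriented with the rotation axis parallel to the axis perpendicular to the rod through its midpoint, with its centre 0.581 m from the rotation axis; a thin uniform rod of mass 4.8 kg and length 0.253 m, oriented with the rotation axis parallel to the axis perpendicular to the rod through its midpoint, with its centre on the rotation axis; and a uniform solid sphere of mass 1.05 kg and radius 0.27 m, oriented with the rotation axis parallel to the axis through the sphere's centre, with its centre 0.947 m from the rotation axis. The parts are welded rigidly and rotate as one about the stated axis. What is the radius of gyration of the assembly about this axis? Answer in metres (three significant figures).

Thin rod: I_cm = (1/12)ML² = (1/12)(3.73)(1.03)² = 0.32976 kg m^2; centre at d = 0.581 m, so I = I_cm + Md² gives I = 0.32976 + (3.73)(0.581)² = 1.5889 kg m^2.
Thin rod: I_cm = (1/12)ML² = (1/12)(4.8)(0.253)² = 0.025604 kg m^2; axis through the centre, so I = 0.025604 kg m^2.
Solid sphere: I_cm = (2/5)MR² = (2/5)(1.05)(0.27)² = 0.030618 kg m^2; centre at d = 0.947 m, so I = I_cm + Md² gives I = 0.030618 + (1.05)(0.947)² = 0.97227 kg m^2.
Total I = 2.5867 kg m^2; total mass M = 9.58 kg.
k = √(I/M) = √(2.5867/9.58) = 0.51963 m.

0.520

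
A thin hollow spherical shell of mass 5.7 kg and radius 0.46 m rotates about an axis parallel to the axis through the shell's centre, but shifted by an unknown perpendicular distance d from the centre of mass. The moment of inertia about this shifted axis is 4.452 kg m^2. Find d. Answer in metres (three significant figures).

0.800

About the centre-of-mass axis, I_cm = (2/3)MR² = (2/3)(5.7)(0.46)² = 0.80408 kg m^2.
Parallel axis theorem: I = I_cm + Md², so Md² = 4.452 − 0.80408 = 3.6479 kg m^2.
d = √(3.6479 / 5.7) = 0.79999 m.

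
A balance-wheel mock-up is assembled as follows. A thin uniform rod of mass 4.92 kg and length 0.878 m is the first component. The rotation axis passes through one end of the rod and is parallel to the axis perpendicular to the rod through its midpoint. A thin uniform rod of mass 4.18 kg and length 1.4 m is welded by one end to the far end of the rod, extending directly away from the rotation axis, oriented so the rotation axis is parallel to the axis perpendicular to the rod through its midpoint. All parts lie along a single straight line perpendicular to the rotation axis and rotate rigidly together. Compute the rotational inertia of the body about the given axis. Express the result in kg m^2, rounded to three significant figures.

Thin rod: I_cm = (1/12)ML² = (1/12)(4.92)(0.878)² = 0.31606 kg m^2; centre at d = 0.439 m, so I = I_cm + Md² gives I = 0.31606 + (4.92)(0.439)² = 1.2642 kg m^2.
Thin rod: I_cm = (1/12)ML² = (1/12)(4.18)(1.4)² = 0.68273 kg m^2; centre at d = 0.439 + 0.439 + 0.7 = 1.578 m, so I = I_cm + Md² gives I = 0.68273 + (4.18)(1.578)² = 11.091 kg m^2.
Total I = 1.2642 + 11.091 = 12.356 kg m^2.

12.4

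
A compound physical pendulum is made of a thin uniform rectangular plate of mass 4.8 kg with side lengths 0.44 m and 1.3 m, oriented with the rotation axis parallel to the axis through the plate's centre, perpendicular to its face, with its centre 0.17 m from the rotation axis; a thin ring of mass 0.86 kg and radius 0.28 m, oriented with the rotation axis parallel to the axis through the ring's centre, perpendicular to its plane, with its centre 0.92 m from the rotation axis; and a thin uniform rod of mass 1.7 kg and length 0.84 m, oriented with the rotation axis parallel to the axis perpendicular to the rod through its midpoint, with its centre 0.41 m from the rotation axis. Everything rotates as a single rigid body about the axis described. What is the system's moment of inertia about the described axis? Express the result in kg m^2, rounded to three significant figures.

2.07

Rectangular plate: I_cm = (1/12)M(a²+b²) = (1/12)(4.8)[(0.44)² + (1.3)²] = 0.75344 kg m^2; centre at d = 0.17 m, so I = I_cm + Md² gives I = 0.75344 + (4.8)(0.17)² = 0.89216 kg m^2.
Thin ring: I_cm = MR² = (0.86)(0.28)² = 0.067424 kg m^2; centre at d = 0.92 m, so I = I_cm + Md² gives I = 0.067424 + (0.86)(0.92)² = 0.79533 kg m^2.
Thin rod: I_cm = (1/12)ML² = (1/12)(1.7)(0.84)² = 0.09996 kg m^2; centre at d = 0.41 m, so I = I_cm + Md² gives I = 0.09996 + (1.7)(0.41)² = 0.38573 kg m^2.
Total I = 0.89216 + 0.79533 + 0.38573 = 2.0732 kg m^2.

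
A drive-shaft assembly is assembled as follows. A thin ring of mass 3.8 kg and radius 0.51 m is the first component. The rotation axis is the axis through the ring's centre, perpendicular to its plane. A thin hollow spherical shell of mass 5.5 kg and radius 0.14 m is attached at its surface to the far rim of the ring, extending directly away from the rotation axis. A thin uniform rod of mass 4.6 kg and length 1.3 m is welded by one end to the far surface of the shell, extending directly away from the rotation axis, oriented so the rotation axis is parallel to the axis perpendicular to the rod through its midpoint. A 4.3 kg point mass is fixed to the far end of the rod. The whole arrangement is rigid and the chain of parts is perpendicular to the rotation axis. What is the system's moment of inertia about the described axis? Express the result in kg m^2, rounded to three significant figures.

32.4

Thin ring: I_cm = MR² = (3.8)(0.51)² = 0.98838 kg m^2; axis through the centre, so I = 0.98838 kg m^2.
Spherical shell: I_cm = (2/3)MR² = (2/3)(5.5)(0.14)² = 0.071867 kg m^2; centre at d = 0.51 + 0.14 = 0.65 m, so I = I_cm + Md² gives I = 0.071867 + (5.5)(0.65)² = 2.3956 kg m^2.
Thin rod: I_cm = (1/12)ML² = (1/12)(4.6)(1.3)² = 0.64783 kg m^2; centre at d = 0.51 + 0.14 + 0.14 + 0.65 = 1.44 m, so I = I_cm + Md² gives I = 0.64783 + (4.6)(1.44)² = 10.186 kg m^2.
Point mass: I_cm = 0; centre at d = 0.51 + 0.14 + 0.14 + 0.65 + 0.65 = 2.09 m, so I = I_cm + Md² gives I = 0 + (4.3)(2.09)² = 18.783 kg m^2.
Total I = 0.98838 + 2.3956 + 10.186 + 18.783 = 32.353 kg m^2.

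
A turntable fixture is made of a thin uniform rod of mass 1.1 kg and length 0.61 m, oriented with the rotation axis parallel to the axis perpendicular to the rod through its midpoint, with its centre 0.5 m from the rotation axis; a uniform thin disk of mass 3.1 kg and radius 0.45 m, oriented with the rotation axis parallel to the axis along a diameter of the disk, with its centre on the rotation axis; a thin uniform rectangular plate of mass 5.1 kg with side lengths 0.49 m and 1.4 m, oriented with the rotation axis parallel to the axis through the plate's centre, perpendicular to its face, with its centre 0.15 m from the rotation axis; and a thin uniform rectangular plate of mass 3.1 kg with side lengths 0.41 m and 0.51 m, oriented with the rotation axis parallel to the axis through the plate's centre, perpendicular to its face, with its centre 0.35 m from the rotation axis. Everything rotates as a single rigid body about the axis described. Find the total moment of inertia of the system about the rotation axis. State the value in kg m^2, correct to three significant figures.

Thin rod: I_cm = (1/12)ML² = (1/12)(1.1)(0.61)² = 0.034109 kg m^2; centre at d = 0.5 m, so I = I_cm + Md² gives I = 0.034109 + (1.1)(0.5)² = 0.30911 kg m^2.
Thin disk: I_cm = (1/4)MR² = (1/4)(3.1)(0.45)² = 0.15694 kg m^2; axis through the centre, so I = 0.15694 kg m^2.
Rectangular plate: I_cm = (1/12)M(a²+b²) = (1/12)(5.1)[(0.49)² + (1.4)²] = 0.93504 kg m^2; centre at d = 0.15 m, so I = I_cm + Md² gives I = 0.93504 + (5.1)(0.15)² = 1.0498 kg m^2.
Rectangular plate: I_cm = (1/12)M(a²+b²) = (1/12)(3.1)[(0.41)² + (0.51)²] = 0.11062 kg m^2; centre at d = 0.35 m, so I = I_cm + Md² gives I = 0.11062 + (3.1)(0.35)² = 0.49037 kg m^2.
Total I = 0.30911 + 0.15694 + 1.0498 + 0.49037 = 2.0062 kg m^2.

2.01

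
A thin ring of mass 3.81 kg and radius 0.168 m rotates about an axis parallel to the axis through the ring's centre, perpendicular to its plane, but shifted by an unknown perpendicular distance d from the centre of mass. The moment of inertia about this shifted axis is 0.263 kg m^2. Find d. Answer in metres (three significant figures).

0.202

About the centre-of-mass axis, I_cm = MR² = (3.81)(0.168)² = 0.10753 kg m^2.
Parallel axis theorem: I = I_cm + Md², so Md² = 0.263 − 0.10753 = 0.15547 kg m^2.
d = √(0.15547 / 3.81) = 0.202 m.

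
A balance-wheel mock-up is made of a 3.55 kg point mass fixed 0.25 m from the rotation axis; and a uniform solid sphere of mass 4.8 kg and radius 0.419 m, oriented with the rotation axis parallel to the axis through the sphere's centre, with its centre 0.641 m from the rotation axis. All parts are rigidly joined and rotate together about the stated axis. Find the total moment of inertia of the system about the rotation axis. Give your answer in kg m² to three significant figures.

Point mass: I_cm = 0; centre at d = 0.25 m, so I = I_cm + Md² gives I = 0 + (3.55)(0.25)² = 0.22187 kg m².
Solid sphere: I_cm = (2/5)MR² = (2/5)(4.8)(0.419)² = 0.33708 kg m²; centre at d = 0.641 m, so I = I_cm + Md² gives I = 0.33708 + (4.8)(0.641)² = 2.3093 kg m².
Total I = 0.22187 + 2.3093 = 2.5312 kg m².

2.53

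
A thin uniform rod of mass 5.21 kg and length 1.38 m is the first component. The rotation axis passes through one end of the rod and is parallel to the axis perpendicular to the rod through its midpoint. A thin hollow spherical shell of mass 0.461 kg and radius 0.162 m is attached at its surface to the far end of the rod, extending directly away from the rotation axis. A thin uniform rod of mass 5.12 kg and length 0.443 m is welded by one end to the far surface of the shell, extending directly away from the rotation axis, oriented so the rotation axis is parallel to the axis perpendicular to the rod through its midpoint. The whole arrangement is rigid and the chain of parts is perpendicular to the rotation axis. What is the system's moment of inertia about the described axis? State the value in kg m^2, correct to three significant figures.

Thin rod: I_cm = (1/12)ML² = (1/12)(5.21)(1.38)² = 0.82683 kg m^2; centre at d = 0.69 m, so I = I_cm + Md² gives I = 0.82683 + (5.21)(0.69)² = 3.3073 kg m^2.
Spherical shell: I_cm = (2/3)MR² = (2/3)(0.461)(0.162)² = 0.0080657 kg m^2; centre at d = 0.69 + 0.69 + 0.162 = 1.542 m, so I = I_cm + Md² gives I = 0.0080657 + (0.461)(1.542)² = 1.1042 kg m^2.
Thin rod: I_cm = (1/12)ML² = (1/12)(5.12)(0.443)² = 0.083733 kg m^2; centre at d = 0.69 + 0.69 + 0.162 + 0.162 + 0.2215 = 1.9255 m, so I = I_cm + Md² gives I = 0.083733 + (5.12)(1.9255)² = 19.066 kg m^2.
Total I = 3.3073 + 1.1042 + 19.066 = 23.478 kg m^2.

23.5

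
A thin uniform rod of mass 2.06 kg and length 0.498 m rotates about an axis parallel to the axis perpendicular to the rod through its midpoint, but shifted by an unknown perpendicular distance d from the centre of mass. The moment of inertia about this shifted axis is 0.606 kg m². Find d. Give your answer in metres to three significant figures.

About the centre-of-mass axis, I_cm = (1/12)ML² = (1/12)(2.06)(0.498)² = 0.042574 kg m².
Parallel axis theorem: I = I_cm + Md², so Md² = 0.606 − 0.042574 = 0.56343 kg m².
d = √(0.56343 / 2.06) = 0.52298 m.

0.523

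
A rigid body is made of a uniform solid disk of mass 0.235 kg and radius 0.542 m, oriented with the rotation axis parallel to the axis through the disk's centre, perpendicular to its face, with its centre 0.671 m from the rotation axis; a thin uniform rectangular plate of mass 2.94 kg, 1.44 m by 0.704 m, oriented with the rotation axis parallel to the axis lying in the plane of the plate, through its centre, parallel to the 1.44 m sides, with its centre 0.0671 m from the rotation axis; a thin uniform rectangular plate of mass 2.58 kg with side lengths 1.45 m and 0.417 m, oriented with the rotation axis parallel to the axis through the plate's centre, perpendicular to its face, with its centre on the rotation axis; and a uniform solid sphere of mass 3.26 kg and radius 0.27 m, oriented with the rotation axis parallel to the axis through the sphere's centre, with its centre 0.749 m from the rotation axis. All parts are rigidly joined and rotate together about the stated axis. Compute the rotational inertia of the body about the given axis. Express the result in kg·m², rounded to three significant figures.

2.69

Solid disk: I_cm = (1/2)MR² = (1/2)(0.235)(0.542)² = 0.034517 kg·m²; centre at d = 0.671 m, so I = I_cm + Md² gives I = 0.034517 + (0.235)(0.671)² = 0.14032 kg·m².
Rectangular plate: I_cm = (1/12)Mb² = (1/12)(2.94)(0.704)² = 0.12143 kg·m²; centre at d = 0.0671 m, so I = I_cm + Md² gives I = 0.12143 + (2.94)(0.0671)² = 0.13466 kg·m².
Rectangular plate: I_cm = (1/12)M(a²+b²) = (1/12)(2.58)[(1.45)² + (0.417)²] = 0.48942 kg·m²; axis through the centre, so I = 0.48942 kg·m².
Solid sphere: I_cm = (2/5)MR² = (2/5)(3.26)(0.27)² = 0.095062 kg·m²; centre at d = 0.749 m, so I = I_cm + Md² gives I = 0.095062 + (3.26)(0.749)² = 1.9239 kg·m².
Total I = 0.14032 + 0.13466 + 0.48942 + 1.9239 = 2.6883 kg·m².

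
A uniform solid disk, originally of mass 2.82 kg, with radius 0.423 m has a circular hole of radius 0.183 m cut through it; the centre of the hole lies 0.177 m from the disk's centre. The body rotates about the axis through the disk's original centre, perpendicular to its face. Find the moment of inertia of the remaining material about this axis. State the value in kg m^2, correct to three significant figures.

Unpierced body about its centre: I₀ = (1/2)MR² = (1/2)(2.82)(0.423)² = 0.25229 kg m^2.
The removed disk has mass m = M·(r/R)² = (2.82)(0.183/0.423)² = 0.5278 kg (same uniform areal density).
Its moment of inertia about the rotation axis (parallel-axis theorem): I_hole = (1/2)mr² + md² = (1/2)(0.5278)(0.183)² + (0.5278)(0.177)² = 0.025373 kg m^2.
Treating the hole as negative mass, I = I₀ − I_hole = 0.25229 − 0.025373 = 0.22692 kg m^2.

0.227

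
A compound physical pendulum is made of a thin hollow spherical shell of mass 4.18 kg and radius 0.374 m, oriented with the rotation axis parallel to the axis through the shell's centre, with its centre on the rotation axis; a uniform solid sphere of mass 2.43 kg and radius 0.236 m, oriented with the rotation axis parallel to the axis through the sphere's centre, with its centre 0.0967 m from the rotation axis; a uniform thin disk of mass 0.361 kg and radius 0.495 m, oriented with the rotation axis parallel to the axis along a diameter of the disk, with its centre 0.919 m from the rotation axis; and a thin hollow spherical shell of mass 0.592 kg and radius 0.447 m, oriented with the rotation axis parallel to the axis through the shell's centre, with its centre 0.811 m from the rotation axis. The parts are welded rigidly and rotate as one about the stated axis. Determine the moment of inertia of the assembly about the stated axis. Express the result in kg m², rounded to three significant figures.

1.26

Spherical shell: I_cm = (2/3)MR² = (2/3)(4.18)(0.374)² = 0.38979 kg m²; axis through the centre, so I = 0.38979 kg m².
Solid sphere: I_cm = (2/5)MR² = (2/5)(2.43)(0.236)² = 0.054137 kg m²; centre at d = 0.0967 m, so the parallel axis theorem gives I = 0.054137 + (2.43)(0.0967)² = 0.076859 kg m².
Thin disk: I_cm = (1/4)MR² = (1/4)(0.361)(0.495)² = 0.022114 kg m²; centre at d = 0.919 m, so the parallel axis theorem gives I = 0.022114 + (0.361)(0.919)² = 0.327 kg m².
Spherical shell: I_cm = (2/3)MR² = (2/3)(0.592)(0.447)² = 0.078858 kg m²; centre at d = 0.811 m, so the parallel axis theorem gives I = 0.078858 + (0.592)(0.811)² = 0.46823 kg m².
Total I = 0.38979 + 0.076859 + 0.327 + 0.46823 = 1.2619 kg m².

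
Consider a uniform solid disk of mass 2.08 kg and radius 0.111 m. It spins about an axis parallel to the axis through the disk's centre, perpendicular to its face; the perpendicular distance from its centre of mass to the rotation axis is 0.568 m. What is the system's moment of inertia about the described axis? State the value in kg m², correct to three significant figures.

0.684

I_cm = (1/2)MR² = (1/2)(2.08)(0.111)² = 0.012814 kg m²; centre at d = 0.568 m, so I = I_cm + Md² gives I = 0.012814 + (2.08)(0.568)² = 0.68387 kg m².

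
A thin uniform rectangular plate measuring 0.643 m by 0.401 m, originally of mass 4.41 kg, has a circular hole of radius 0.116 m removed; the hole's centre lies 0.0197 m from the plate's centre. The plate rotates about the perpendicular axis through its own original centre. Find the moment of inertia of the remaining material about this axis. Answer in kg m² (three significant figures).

Unpierced body about its centre: I₀ = (1/12)M(a²+b²) = (1/12)(4.41)[(0.643)² + (0.401)²] = 0.21104 kg m².
The removed disk has mass m = M·πr²/(ab) = (4.41)·π(0.116)²/(0.643·0.401) = 0.72302 kg (same uniform areal density).
Its moment of inertia about the rotation axis (parallel-axis theorem): I_hole = (1/2)mr² + md² = (1/2)(0.72302)(0.116)² + (0.72302)(0.0197)² = 0.0051451 kg m².
Treating the hole as negative mass, I = I₀ − I_hole = 0.21104 − 0.0051451 = 0.20589 kg m².

0.206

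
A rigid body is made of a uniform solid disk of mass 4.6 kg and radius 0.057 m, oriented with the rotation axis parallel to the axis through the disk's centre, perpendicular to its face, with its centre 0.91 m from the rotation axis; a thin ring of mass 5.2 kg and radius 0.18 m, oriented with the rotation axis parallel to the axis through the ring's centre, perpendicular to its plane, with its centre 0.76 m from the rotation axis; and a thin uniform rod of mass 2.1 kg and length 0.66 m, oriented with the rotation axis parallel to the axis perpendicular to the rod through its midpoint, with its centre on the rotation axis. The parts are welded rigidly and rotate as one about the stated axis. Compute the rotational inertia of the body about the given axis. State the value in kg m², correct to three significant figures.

7.06

Solid disk: I_cm = (1/2)MR² = (1/2)(4.6)(0.057)² = 0.0074727 kg m²; centre at d = 0.91 m, so I = I_cm + Md² gives I = 0.0074727 + (4.6)(0.91)² = 3.8167 kg m².
Thin ring: I_cm = MR² = (5.2)(0.18)² = 0.16848 kg m²; centre at d = 0.76 m, so I = I_cm + Md² gives I = 0.16848 + (5.2)(0.76)² = 3.172 kg m².
Thin rod: I_cm = (1/12)ML² = (1/12)(2.1)(0.66)² = 0.07623 kg m²; axis through the centre, so I = 0.07623 kg m².
Total I = 3.8167 + 3.172 + 0.07623 = 7.065 kg m².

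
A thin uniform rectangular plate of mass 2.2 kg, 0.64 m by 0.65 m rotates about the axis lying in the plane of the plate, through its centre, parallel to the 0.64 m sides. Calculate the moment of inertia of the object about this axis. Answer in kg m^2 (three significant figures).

0.0775

I_cm = (1/12)Mb² = (1/12)(2.2)(0.65)² = 0.077458 kg m^2; axis through the centre, so I = 0.077458 kg m^2.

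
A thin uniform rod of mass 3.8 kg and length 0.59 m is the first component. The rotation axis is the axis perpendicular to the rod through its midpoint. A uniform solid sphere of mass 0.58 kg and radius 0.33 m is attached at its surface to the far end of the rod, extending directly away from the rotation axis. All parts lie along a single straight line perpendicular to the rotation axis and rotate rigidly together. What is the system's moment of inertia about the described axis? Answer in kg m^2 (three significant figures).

Thin rod: I_cm = (1/12)ML² = (1/12)(3.8)(0.59)² = 0.11023 kg m^2; axis through the centre, so I = 0.11023 kg m^2.
Solid sphere: I_cm = (2/5)MR² = (2/5)(0.58)(0.33)² = 0.025265 kg m^2; centre at d = 0.295 + 0.33 = 0.625 m, so I = I_cm + Md² gives I = 0.025265 + (0.58)(0.625)² = 0.25183 kg m^2.
Total I = 0.11023 + 0.25183 = 0.36206 kg m^2.

0.362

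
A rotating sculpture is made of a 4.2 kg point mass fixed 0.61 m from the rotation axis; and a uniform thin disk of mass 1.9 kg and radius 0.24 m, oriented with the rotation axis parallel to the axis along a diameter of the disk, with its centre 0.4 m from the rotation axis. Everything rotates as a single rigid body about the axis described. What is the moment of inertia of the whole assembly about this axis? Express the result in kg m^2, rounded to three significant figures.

1.89

Point mass: I_cm = 0; centre at d = 0.61 m, so the parallel axis theorem gives I = 0 + (4.2)(0.61)² = 1.5628 kg m^2.
Thin disk: I_cm = (1/4)MR² = (1/4)(1.9)(0.24)² = 0.02736 kg m^2; centre at d = 0.4 m, so the parallel axis theorem gives I = 0.02736 + (1.9)(0.4)² = 0.33136 kg m^2.
Total I = 1.5628 + 0.33136 = 1.8942 kg m^2.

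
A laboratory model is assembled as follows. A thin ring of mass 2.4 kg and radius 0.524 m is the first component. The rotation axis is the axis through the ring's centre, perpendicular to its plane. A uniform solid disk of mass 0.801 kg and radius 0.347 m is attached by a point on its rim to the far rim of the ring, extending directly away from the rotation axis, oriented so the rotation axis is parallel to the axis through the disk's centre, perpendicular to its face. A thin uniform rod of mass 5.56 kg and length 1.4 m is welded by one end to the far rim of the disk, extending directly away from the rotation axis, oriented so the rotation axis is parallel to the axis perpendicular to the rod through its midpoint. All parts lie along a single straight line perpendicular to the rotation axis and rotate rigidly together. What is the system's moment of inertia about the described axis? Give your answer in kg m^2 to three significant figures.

22.7

Thin ring: I_cm = MR² = (2.4)(0.524)² = 0.65898 kg m^2; axis through the centre, so I = 0.65898 kg m^2.
Solid disk: I_cm = (1/2)MR² = (1/2)(0.801)(0.347)² = 0.048224 kg m^2; centre at d = 0.524 + 0.347 = 0.871 m, so I = I_cm + Md² gives I = 0.048224 + (0.801)(0.871)² = 0.6559 kg m^2.
Thin rod: I_cm = (1/12)ML² = (1/12)(5.56)(1.4)² = 0.90813 kg m^2; centre at d = 0.524 + 0.347 + 0.347 + 0.7 = 1.918 m, so I = I_cm + Md² gives I = 0.90813 + (5.56)(1.918)² = 21.362 kg m^2.
Total I = 0.65898 + 0.6559 + 21.362 = 22.677 kg m^2.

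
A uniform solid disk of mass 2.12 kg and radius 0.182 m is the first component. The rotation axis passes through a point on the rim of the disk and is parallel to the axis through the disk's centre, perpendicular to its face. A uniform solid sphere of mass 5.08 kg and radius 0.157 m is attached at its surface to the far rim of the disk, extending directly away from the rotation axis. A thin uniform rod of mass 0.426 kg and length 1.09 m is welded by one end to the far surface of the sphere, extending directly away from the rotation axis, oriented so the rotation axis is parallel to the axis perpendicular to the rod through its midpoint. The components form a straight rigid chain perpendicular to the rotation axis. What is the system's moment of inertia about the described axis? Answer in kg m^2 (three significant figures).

2.21

Solid disk: I_cm = (1/2)MR² = (1/2)(2.12)(0.182)² = 0.035111 kg m^2; centre at d = 0.182 m, so the parallel axis theorem gives I = 0.035111 + (2.12)(0.182)² = 0.10533 kg m^2.
Solid sphere: I_cm = (2/5)MR² = (2/5)(5.08)(0.157)² = 0.050087 kg m^2; centre at d = 0.182 + 0.182 + 0.157 = 0.521 m, so the parallel axis theorem gives I = 0.050087 + (5.08)(0.521)² = 1.429 kg m^2.
Thin rod: I_cm = (1/12)ML² = (1/12)(0.426)(1.09)² = 0.042178 kg m^2; centre at d = 0.182 + 0.182 + 0.157 + 0.157 + 0.545 = 1.223 m, so the parallel axis theorem gives I = 0.042178 + (0.426)(1.223)² = 0.67936 kg m^2.
Total I = 0.10533 + 1.429 + 0.67936 = 2.2137 kg m^2.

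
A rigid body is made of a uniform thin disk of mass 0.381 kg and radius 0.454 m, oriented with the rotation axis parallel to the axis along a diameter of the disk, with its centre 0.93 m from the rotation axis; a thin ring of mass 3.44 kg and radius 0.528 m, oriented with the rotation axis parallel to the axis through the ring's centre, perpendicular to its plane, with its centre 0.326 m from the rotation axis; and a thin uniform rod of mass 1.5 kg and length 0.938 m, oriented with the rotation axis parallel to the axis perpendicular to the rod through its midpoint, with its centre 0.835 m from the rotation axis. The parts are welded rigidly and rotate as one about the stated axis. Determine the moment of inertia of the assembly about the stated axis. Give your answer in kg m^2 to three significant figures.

2.83

Thin disk: I_cm = (1/4)MR² = (1/4)(0.381)(0.454)² = 0.019633 kg m^2; centre at d = 0.93 m, so the parallel axis theorem gives I = 0.019633 + (0.381)(0.93)² = 0.34916 kg m^2.
Thin ring: I_cm = MR² = (3.44)(0.528)² = 0.95902 kg m^2; centre at d = 0.326 m, so the parallel axis theorem gives I = 0.95902 + (3.44)(0.326)² = 1.3246 kg m^2.
Thin rod: I_cm = (1/12)ML² = (1/12)(1.5)(0.938)² = 0.10998 kg m^2; centre at d = 0.835 m, so the parallel axis theorem gives I = 0.10998 + (1.5)(0.835)² = 1.1558 kg m^2.
Total I = 0.34916 + 1.3246 + 1.1558 = 2.8296 kg m^2.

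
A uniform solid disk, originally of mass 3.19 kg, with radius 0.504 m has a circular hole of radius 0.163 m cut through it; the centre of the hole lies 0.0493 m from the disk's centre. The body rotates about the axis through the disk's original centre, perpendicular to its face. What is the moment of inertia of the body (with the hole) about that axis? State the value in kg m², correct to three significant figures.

0.400

Unpierced body about its centre: I₀ = (1/2)MR² = (1/2)(3.19)(0.504)² = 0.40516 kg m².
The removed disk has mass m = M·(r/R)² = (3.19)(0.163/0.504)² = 0.33366 kg (same uniform areal density).
Its moment of inertia about the rotation axis (parallel-axis theorem): I_hole = (1/2)mr² + md² = (1/2)(0.33366)(0.163)² + (0.33366)(0.0493)² = 0.0052435 kg m².
Treating the hole as negative mass, I = I₀ − I_hole = 0.40516 − 0.0052435 = 0.39991 kg m².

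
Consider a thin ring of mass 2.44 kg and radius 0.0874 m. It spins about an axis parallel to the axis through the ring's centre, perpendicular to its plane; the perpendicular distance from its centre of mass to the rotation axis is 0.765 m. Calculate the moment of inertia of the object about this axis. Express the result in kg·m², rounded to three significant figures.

I_cm = MR² = (2.44)(0.0874)² = 0.018639 kg·m²; centre at d = 0.765 m, so the parallel axis theorem gives I = 0.018639 + (2.44)(0.765)² = 1.4466 kg·m².

1.45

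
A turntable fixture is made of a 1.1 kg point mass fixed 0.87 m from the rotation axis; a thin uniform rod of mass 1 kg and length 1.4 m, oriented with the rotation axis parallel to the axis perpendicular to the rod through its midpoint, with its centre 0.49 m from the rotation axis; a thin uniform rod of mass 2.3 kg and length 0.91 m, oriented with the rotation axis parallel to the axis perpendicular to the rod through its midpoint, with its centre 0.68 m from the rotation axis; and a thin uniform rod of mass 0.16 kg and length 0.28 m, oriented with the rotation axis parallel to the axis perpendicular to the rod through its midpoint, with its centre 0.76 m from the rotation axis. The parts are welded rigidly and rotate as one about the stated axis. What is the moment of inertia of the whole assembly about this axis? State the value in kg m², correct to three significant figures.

2.55

Point mass: I_cm = 0; centre at d = 0.87 m, so the parallel axis theorem gives I = 0 + (1.1)(0.87)² = 0.83259 kg m².
Thin rod: I_cm = (1/12)ML² = (1/12)(1)(1.4)² = 0.16333 kg m²; centre at d = 0.49 m, so the parallel axis theorem gives I = 0.16333 + (1)(0.49)² = 0.40343 kg m².
Thin rod: I_cm = (1/12)ML² = (1/12)(2.3)(0.91)² = 0.15872 kg m²; centre at d = 0.68 m, so the parallel axis theorem gives I = 0.15872 + (2.3)(0.68)² = 1.2222 kg m².
Thin rod: I_cm = (1/12)ML² = (1/12)(0.16)(0.28)² = 0.0010453 kg m²; centre at d = 0.76 m, so the parallel axis theorem gives I = 0.0010453 + (0.16)(0.76)² = 0.093461 kg m².
Total I = 0.83259 + 0.40343 + 1.2222 + 0.093461 = 2.5517 kg m².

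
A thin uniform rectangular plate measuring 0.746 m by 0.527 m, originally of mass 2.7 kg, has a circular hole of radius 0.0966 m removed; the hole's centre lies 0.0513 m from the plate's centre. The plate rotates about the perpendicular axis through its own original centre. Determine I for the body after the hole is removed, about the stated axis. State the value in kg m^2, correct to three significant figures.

0.186

Unpierced body about its centre: I₀ = (1/12)M(a²+b²) = (1/12)(2.7)[(0.746)² + (0.527)²] = 0.18771 kg m^2.
The removed disk has mass m = M·πr²/(ab) = (2.7)·π(0.0966)²/(0.746·0.527) = 0.20133 kg (same uniform areal density).
Its moment of inertia about the rotation axis (parallel-axis theorem): I_hole = (1/2)mr² + md² = (1/2)(0.20133)(0.0966)² + (0.20133)(0.0513)² = 0.0014692 kg m^2.
Treating the hole as negative mass, I = I₀ − I_hole = 0.18771 − 0.0014692 = 0.18624 kg m^2.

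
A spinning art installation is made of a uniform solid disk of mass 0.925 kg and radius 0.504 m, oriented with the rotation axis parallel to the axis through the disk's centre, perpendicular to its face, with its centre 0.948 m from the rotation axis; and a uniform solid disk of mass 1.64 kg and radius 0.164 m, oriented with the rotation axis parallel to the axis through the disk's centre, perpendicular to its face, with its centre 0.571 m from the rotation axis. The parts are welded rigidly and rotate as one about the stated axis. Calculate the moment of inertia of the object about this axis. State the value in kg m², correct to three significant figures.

1.51

Solid disk: I_cm = (1/2)MR² = (1/2)(0.925)(0.504)² = 0.11748 kg m²; centre at d = 0.948 m, so the parallel axis theorem gives I = 0.11748 + (0.925)(0.948)² = 0.94878 kg m².
Solid disk: I_cm = (1/2)MR² = (1/2)(1.64)(0.164)² = 0.022055 kg m²; centre at d = 0.571 m, so the parallel axis theorem gives I = 0.022055 + (1.64)(0.571)² = 0.55676 kg m².
Total I = 0.94878 + 0.55676 = 1.5055 kg m².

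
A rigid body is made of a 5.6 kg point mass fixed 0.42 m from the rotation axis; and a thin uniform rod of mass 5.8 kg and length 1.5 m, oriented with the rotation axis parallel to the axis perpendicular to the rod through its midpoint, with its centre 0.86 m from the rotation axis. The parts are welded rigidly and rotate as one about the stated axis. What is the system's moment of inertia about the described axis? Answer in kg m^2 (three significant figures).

Point mass: I_cm = 0; centre at d = 0.42 m, so the parallel axis theorem gives I = 0 + (5.6)(0.42)² = 0.98784 kg m^2.
Thin rod: I_cm = (1/12)ML² = (1/12)(5.8)(1.5)² = 1.0875 kg m^2; centre at d = 0.86 m, so the parallel axis theorem gives I = 1.0875 + (5.8)(0.86)² = 5.3772 kg m^2.
Total I = 0.98784 + 5.3772 = 6.365 kg m^2.

6.37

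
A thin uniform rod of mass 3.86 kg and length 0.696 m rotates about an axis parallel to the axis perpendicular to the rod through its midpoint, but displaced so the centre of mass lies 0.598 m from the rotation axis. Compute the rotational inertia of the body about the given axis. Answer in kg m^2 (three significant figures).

1.54

I_cm = (1/12)ML² = (1/12)(3.86)(0.696)² = 0.15582 kg m^2; centre at d = 0.598 m, so I = I_cm + Md² gives I = 0.15582 + (3.86)(0.598)² = 1.5362 kg m^2.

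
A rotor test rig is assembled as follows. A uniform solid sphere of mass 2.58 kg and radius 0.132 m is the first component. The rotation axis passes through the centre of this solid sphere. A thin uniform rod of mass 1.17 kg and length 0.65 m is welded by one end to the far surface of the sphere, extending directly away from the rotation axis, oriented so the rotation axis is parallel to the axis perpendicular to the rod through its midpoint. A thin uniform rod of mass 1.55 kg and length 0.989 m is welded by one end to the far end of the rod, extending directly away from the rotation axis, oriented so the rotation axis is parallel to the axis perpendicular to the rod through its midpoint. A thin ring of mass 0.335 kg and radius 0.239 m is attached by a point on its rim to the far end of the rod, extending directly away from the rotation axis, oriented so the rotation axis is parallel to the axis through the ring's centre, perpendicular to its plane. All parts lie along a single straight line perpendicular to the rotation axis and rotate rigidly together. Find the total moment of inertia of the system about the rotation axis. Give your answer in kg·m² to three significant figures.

Solid sphere: I_cm = (2/5)MR² = (2/5)(2.58)(0.132)² = 0.017982 kg·m²; axis through the centre, so I = 0.017982 kg·m².
Thin rod: I_cm = (1/12)ML² = (1/12)(1.17)(0.65)² = 0.041194 kg·m²; centre at d = 0.132 + 0.325 = 0.457 m, so I = I_cm + Md² gives I = 0.041194 + (1.17)(0.457)² = 0.28555 kg·m².
Thin rod: I_cm = (1/12)ML² = (1/12)(1.55)(0.989)² = 0.12634 kg·m²; centre at d = 0.132 + 0.325 + 0.325 + 0.4945 = 1.2765 m, so I = I_cm + Md² gives I = 0.12634 + (1.55)(1.2765)² = 2.652 kg·m².
Thin ring: I_cm = MR² = (0.335)(0.239)² = 0.019136 kg·m²; centre at d = 0.132 + 0.325 + 0.325 + 0.4945 + 0.4945 + 0.239 = 2.01 m, so I = I_cm + Md² gives I = 0.019136 + (0.335)(2.01)² = 1.3726 kg·m².
Total I = 0.017982 + 0.28555 + 2.652 + 1.3726 = 4.3281 kg·m².

4.33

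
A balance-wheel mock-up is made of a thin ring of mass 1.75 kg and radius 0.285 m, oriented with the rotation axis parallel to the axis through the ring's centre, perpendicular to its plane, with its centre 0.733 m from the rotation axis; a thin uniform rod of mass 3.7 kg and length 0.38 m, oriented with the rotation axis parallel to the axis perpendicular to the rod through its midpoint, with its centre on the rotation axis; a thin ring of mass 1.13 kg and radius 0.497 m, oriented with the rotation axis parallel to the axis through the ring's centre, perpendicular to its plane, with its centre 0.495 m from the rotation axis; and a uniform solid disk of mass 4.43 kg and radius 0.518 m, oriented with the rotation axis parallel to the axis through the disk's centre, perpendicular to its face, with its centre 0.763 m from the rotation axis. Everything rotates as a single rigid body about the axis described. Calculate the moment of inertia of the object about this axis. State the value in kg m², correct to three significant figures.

4.86

Thin ring: I_cm = MR² = (1.75)(0.285)² = 0.14214 kg m²; centre at d = 0.733 m, so I = I_cm + Md² gives I = 0.14214 + (1.75)(0.733)² = 1.0824 kg m².
Thin rod: I_cm = (1/12)ML² = (1/12)(3.7)(0.38)² = 0.044523 kg m²; axis through the centre, so I = 0.044523 kg m².
Thin ring: I_cm = MR² = (1.13)(0.497)² = 0.27912 kg m²; centre at d = 0.495 m, so I = I_cm + Md² gives I = 0.27912 + (1.13)(0.495)² = 0.556 kg m².
Solid disk: I_cm = (1/2)MR² = (1/2)(4.43)(0.518)² = 0.59434 kg m²; centre at d = 0.763 m, so I = I_cm + Md² gives I = 0.59434 + (4.43)(0.763)² = 3.1733 kg m².
Total I = 1.0824 + 0.044523 + 0.556 + 3.1733 = 4.8563 kg m².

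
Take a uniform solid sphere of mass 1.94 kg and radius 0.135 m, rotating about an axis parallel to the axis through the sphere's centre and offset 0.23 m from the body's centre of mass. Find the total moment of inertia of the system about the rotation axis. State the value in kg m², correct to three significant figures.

0.117

I_cm = (2/5)MR² = (2/5)(1.94)(0.135)² = 0.014143 kg m²; centre at d = 0.23 m, so the parallel axis theorem gives I = 0.014143 + (1.94)(0.23)² = 0.11677 kg m².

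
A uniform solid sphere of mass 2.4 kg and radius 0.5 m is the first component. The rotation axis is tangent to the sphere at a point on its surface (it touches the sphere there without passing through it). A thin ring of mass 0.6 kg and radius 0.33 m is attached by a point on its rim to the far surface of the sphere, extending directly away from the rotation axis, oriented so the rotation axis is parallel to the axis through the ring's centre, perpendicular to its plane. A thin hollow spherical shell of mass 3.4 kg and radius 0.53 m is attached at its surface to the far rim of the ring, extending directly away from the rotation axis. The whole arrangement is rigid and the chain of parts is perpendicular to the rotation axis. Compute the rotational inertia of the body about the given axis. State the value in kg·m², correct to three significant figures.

Solid sphere: I_cm = (2/5)MR² = (2/5)(2.4)(0.5)² = 0.24 kg·m²; centre at d = 0.5 m, so I = I_cm + Md² gives I = 0.24 + (2.4)(0.5)² = 0.84 kg·m².
Thin ring: I_cm = MR² = (0.6)(0.33)² = 0.06534 kg·m²; centre at d = 0.5 + 0.5 + 0.33 = 1.33 m, so I = I_cm + Md² gives I = 0.06534 + (0.6)(1.33)² = 1.1267 kg·m².
Spherical shell: I_cm = (2/3)MR² = (2/3)(3.4)(0.53)² = 0.63671 kg·m²; centre at d = 0.5 + 0.5 + 0.33 + 0.33 + 0.53 = 2.19 m, so I = I_cm + Md² gives I = 0.63671 + (3.4)(2.19)² = 16.943 kg·m².
Total I = 0.84 + 1.1267 + 16.943 = 18.91 kg·m².

18.9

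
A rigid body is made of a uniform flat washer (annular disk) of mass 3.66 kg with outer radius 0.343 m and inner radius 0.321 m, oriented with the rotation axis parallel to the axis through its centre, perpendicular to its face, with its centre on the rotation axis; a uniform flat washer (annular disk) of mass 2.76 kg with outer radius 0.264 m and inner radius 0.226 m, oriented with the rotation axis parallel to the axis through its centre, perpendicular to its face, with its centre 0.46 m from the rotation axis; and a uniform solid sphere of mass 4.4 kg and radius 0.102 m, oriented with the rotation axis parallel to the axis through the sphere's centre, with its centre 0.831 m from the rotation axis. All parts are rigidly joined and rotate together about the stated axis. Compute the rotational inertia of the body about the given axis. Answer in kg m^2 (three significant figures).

Annular disk: I_cm = (1/2)M(R²+r²) = (1/2)(3.66)[(0.343)² + (0.321)²] = 0.40386 kg m^2; axis through the centre, so I = 0.40386 kg m^2.
Annular disk: I_cm = (1/2)M(R²+r²) = (1/2)(2.76)[(0.264)² + (0.226)²] = 0.16667 kg m^2; centre at d = 0.46 m, so the parallel axis theorem gives I = 0.16667 + (2.76)(0.46)² = 0.75068 kg m^2.
Solid sphere: I_cm = (2/5)MR² = (2/5)(4.4)(0.102)² = 0.018311 kg m^2; centre at d = 0.831 m, so the parallel axis theorem gives I = 0.018311 + (4.4)(0.831)² = 3.0568 kg m^2.
Total I = 0.40386 + 0.75068 + 3.0568 = 4.2113 kg m^2.

4.21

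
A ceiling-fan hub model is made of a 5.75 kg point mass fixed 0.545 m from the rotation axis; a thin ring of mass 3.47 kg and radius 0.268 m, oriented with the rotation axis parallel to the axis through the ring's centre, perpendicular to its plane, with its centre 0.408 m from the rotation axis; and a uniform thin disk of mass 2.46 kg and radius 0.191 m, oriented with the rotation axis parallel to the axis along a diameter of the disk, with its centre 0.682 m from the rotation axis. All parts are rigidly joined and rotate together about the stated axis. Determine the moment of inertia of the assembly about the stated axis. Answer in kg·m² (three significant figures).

3.70

Point mass: I_cm = 0; centre at d = 0.545 m, so I = I_cm + Md² gives I = 0 + (5.75)(0.545)² = 1.7079 kg·m².
Thin ring: I_cm = MR² = (3.47)(0.268)² = 0.24923 kg·m²; centre at d = 0.408 m, so I = I_cm + Md² gives I = 0.24923 + (3.47)(0.408)² = 0.82686 kg·m².
Thin disk: I_cm = (1/4)MR² = (1/4)(2.46)(0.191)² = 0.022436 kg·m²; centre at d = 0.682 m, so I = I_cm + Md² gives I = 0.022436 + (2.46)(0.682)² = 1.1666 kg·m².
Total I = 1.7079 + 0.82686 + 1.1666 = 3.7014 kg·m².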